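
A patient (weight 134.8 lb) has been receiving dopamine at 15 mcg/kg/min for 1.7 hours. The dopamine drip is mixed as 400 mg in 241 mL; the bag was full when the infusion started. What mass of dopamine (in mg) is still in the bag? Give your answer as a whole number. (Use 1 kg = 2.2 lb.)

306 mg

Weight = 134.8 lb ÷ 2.2 lb/kg = 61.27273 kg
Dose = 15 mcg/kg/min × 61.27273 kg = 919.0909 mcg/min
919.0909 mcg/min × 60 min/hr = 55145.45 mcg/hr
Concentration = 400 mg ÷ 241 mL = 1.659751 mg/mL = 1659.751 mcg/mL
Rate = 55145.45 mcg/hr ÷ 1659.751 mcg/mL = 33.22514 mL/hr
Volume infused = 33.22514 mL/hr × 1.7 hr = 56.48273 mL
Volume remaining = 241 − 56.48273 = 184.5173 mL
Drug remaining = 184.5173 mL × 1659.751 mcg/mL = 306252.7 mcg = 306.2527 mg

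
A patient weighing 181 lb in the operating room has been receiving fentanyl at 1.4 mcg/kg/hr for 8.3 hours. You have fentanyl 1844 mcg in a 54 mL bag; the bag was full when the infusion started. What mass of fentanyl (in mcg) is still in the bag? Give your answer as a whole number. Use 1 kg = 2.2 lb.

Weight = 181 lb ÷ 2.2 lb/kg = 82.27273 kg
Dose = 1.4 mcg/kg/hr × 82.27273 kg = 115.1818 mcg/hr
Concentration = 1844 mcg ÷ 54 mL = 34.14815 mcg/mL
Rate = 115.1818 mcg/hr ÷ 34.14815 mcg/mL = 3.373003 mL/hr
Volume infused = 3.373003 mL/hr × 8.3 hr = 27.99593 mL
Volume remaining = 54 − 27.99593 = 26.00407 mL
Drug remaining = 26.00407 mL × 34.14815 mcg/mL = 887.9909 mcg

888 mcg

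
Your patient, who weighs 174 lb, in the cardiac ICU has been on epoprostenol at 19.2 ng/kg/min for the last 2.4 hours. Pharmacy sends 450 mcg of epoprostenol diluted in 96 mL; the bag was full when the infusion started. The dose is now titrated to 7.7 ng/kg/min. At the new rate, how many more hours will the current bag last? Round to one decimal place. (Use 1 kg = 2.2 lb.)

6.3 hours

Initial rate:
Weight = 174 lb ÷ 2.2 lb/kg = 79.09091 kg
Dose = 19.2 ng/kg/min × 79.09091 kg = 1518.545 ng/min
1518.545 ng/min × 60 min/hr = 91112.73 ng/hr
Concentration = 450 mcg ÷ 96 mL = 4.6875 mcg/mL = 4687.5 ng/mL
Rate = 91112.73 ng/hr ÷ 4687.5 ng/mL = 19.43738 mL/hr
Volume infused so far = 19.43738 mL/hr × 2.4 hr = 46.64972 mL
Volume remaining = 96 − 46.64972 = 49.35028 mL
New rate:
Dose = 7.7 ng/kg/min × 79.09091 kg = 609 ng/min
609 ng/min × 60 min/hr = 36540 ng/hr
Rate = 36540 ng/hr ÷ 4687.5 ng/mL = 7.7952 mL/hr
Time remaining = 49.35028 mL ÷ 7.7952 mL/hr = 6.330855 hr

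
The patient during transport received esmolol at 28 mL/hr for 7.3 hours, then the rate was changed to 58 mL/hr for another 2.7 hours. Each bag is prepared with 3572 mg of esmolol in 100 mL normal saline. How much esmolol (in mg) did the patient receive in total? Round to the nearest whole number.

Concentration = 3572 mg ÷ 100 mL = 35.72 mg/mL
Stage 1: 28 mL/hr × 7.3 hr = 204.4 mL → 204.4 mL × 35.72 mg/mL = 7301.168 mg
Stage 2: 58 mL/hr × 2.7 hr = 156.6 mL → 156.6 mL × 35.72 mg/mL = 5593.752 mg
Total = 7301.168 + 5593.752 = 12894.92 mg

12895 mg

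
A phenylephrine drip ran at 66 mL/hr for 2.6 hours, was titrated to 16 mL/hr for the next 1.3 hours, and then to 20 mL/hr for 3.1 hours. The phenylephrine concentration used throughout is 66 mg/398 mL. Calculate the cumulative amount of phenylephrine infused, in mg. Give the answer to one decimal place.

42.2 mg

Concentration = 66 mg ÷ 398 mL = 0.1658291 mg/mL
Stage 1: 66 mL/hr × 2.6 hr = 171.6 mL → 171.6 mL × 0.1658291 mg/mL = 28.45628 mg
Stage 2: 16 mL/hr × 1.3 hr = 20.8 mL → 20.8 mL × 0.1658291 mg/mL = 3.449246 mg
Stage 3: 20 mL/hr × 3.1 hr = 62 mL → 62 mL × 0.1658291 mg/mL = 10.28141 mg
Total = 28.45628 + 3.449246 + 10.28141 = 42.18693 mg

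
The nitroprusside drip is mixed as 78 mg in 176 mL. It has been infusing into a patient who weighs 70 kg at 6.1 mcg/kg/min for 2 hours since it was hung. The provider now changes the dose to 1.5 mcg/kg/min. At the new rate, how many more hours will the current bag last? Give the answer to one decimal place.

4.2 hours

Initial rate:
Dose = 6.1 mcg/kg/min × 70 kg = 427 mcg/min
427 mcg/min × 60 min/hr = 25620 mcg/hr
Concentration = 78 mg ÷ 176 mL = 0.4431818 mg/mL = 443.1818 mcg/mL
Rate = 25620 mcg/hr ÷ 443.1818 mcg/mL = 57.80923 mL/hr
Volume infused so far = 57.80923 mL/hr × 2 hr = 115.6185 mL
Volume remaining = 176 − 115.6185 = 60.38154 mL
New rate:
Dose = 1.5 mcg/kg/min × 70 kg = 105 mcg/min
105 mcg/min × 60 min/hr = 6300 mcg/hr
Rate = 6300 mcg/hr ÷ 443.1818 mcg/mL = 14.21538 mL/hr
Time remaining = 60.38154 mL ÷ 14.21538 mL/hr = 4.247619 hr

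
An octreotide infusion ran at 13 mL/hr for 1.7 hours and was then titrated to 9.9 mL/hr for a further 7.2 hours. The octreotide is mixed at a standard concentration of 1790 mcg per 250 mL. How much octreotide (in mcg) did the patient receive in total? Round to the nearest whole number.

669 mcg

Concentration = 1790 mcg ÷ 250 mL = 7.16 mcg/mL
Stage 1: 13 mL/hr × 1.7 hr = 22.1 mL → 22.1 mL × 7.16 mcg/mL = 158.236 mcg
Stage 2: 9.9 mL/hr × 7.2 hr = 71.28 mL → 71.28 mL × 7.16 mcg/mL = 510.3648 mcg
Total = 158.236 + 510.3648 = 668.6008 mcg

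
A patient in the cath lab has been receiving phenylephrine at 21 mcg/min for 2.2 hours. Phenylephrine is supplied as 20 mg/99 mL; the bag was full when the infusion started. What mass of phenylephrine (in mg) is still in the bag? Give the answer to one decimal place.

21 mcg/min × 60 min/hr = 1260 mcg/hr
Concentration = 20 mg ÷ 99 mL = 0.2020202 mg/mL = 202.0202 mcg/mL
Rate = 1260 mcg/hr ÷ 202.0202 mcg/mL = 6.237 mL/hr
Volume infused = 6.237 mL/hr × 2.2 hr = 13.7214 mL
Volume remaining = 99 − 13.7214 = 85.2786 mL
Drug remaining = 85.2786 mL × 202.0202 mcg/mL = 17228 mcg = 17.228 mg

17.2 mg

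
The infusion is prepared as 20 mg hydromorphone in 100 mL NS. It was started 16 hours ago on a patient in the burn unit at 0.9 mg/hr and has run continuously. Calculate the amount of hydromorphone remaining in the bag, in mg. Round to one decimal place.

Concentration = 20 mg ÷ 100 mL = 0.2 mg/mL
Rate = 0.9 mg/hr ÷ 0.2 mg/mL = 4.5 mL/hr
Volume infused = 4.5 mL/hr × 16 hr = 72 mL
Volume remaining = 100 − 72 = 28 mL
Drug remaining = 28 mL × 0.2 mg/mL = 5.6 mg

5.6 mg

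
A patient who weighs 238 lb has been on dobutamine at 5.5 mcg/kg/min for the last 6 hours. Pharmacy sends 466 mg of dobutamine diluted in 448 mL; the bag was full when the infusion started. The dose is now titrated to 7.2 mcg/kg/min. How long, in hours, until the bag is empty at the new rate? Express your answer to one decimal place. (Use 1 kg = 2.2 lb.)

5.4 hours

Initial rate:
Weight = 238 lb ÷ 2.2 lb/kg = 108.1818 kg
Dose = 5.5 mcg/kg/min × 108.1818 kg = 595 mcg/min
595 mcg/min × 60 min/hr = 35700 mcg/hr
Concentration = 466 mg ÷ 448 mL = 1.040179 mg/mL = 1040.179 mcg/mL
Rate = 35700 mcg/hr ÷ 1040.179 mcg/mL = 34.32103 mL/hr
Volume infused so far = 34.32103 mL/hr × 6 hr = 205.9262 mL
Volume remaining = 448 − 205.9262 = 242.0738 mL
New rate:
Dose = 7.2 mcg/kg/min × 108.1818 kg = 778.9091 mcg/min
778.9091 mcg/min × 60 min/hr = 46734.55 mcg/hr
Rate = 46734.55 mcg/hr ÷ 1040.179 mcg/mL = 44.92935 mL/hr
Time remaining = 242.0738 mL ÷ 44.92935 mL/hr = 5.387877 hr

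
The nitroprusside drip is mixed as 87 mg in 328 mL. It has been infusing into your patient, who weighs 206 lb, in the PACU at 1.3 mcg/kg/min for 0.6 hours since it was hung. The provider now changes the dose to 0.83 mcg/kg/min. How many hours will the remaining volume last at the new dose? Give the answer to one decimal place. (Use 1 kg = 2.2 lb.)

Initial rate:
Weight = 206 lb ÷ 2.2 lb/kg = 93.63636 kg
Dose = 1.3 mcg/kg/min × 93.63636 kg = 121.7273 mcg/min
121.7273 mcg/min × 60 min/hr = 7303.636 mcg/hr
Concentration = 87 mg ÷ 328 mL = 0.2652439 mg/mL = 265.2439 mcg/mL
Rate = 7303.636 mcg/hr ÷ 265.2439 mcg/mL = 27.53555 mL/hr
Volume infused so far = 27.53555 mL/hr × 0.6 hr = 16.52133 mL
Volume remaining = 328 − 16.52133 = 311.4787 mL
New rate:
Dose = 0.83 mcg/kg/min × 93.63636 kg = 77.71818 mcg/min
77.71818 mcg/min × 60 min/hr = 4663.091 mcg/hr
Rate = 4663.091 mcg/hr ÷ 265.2439 mcg/mL = 17.58039 mL/hr
Time remaining = 311.4787 mL ÷ 17.58039 mL/hr = 17.71739 hr

17.7 hours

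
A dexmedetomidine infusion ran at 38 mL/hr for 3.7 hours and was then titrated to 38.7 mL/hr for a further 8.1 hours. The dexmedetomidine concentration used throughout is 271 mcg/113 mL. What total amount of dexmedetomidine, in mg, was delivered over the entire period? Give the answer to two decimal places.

Concentration = 271 mcg ÷ 113 mL = 2.39823 mcg/mL
Stage 1: 38 mL/hr × 3.7 hr = 140.6 mL → 140.6 mL × 2.39823 mcg/mL = 337.1912 mcg
Stage 2: 38.7 mL/hr × 8.1 hr = 313.47 mL → 313.47 mL × 2.39823 mcg/mL = 751.7732 mcg
Total = 337.1912 + 751.7732 = 1088.964 mcg = 1.088964 mg

1.09 mg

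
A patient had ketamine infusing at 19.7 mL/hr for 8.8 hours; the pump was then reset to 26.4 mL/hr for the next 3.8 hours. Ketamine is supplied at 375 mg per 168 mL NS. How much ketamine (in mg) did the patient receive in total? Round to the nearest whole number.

Concentration = 375 mg ÷ 168 mL = 2.232143 mg/mL
Stage 1: 19.7 mL/hr × 8.8 hr = 173.36 mL → 173.36 mL × 2.232143 mg/mL = 386.9643 mg
Stage 2: 26.4 mL/hr × 3.8 hr = 100.32 mL → 100.32 mL × 2.232143 mg/mL = 223.9286 mg
Total = 386.9643 + 223.9286 = 610.8929 mg

611 mg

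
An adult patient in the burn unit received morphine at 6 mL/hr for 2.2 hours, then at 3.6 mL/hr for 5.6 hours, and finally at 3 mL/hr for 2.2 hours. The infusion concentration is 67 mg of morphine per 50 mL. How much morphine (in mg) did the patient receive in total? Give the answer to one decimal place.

53.5 mg

Concentration = 67 mg ÷ 50 mL = 1.34 mg/mL
Stage 1: 6 mL/hr × 2.2 hr = 13.2 mL → 13.2 mL × 1.34 mg/mL = 17.688 mg
Stage 2: 3.6 mL/hr × 5.6 hr = 20.16 mL → 20.16 mL × 1.34 mg/mL = 27.0144 mg
Stage 3: 3 mL/hr × 2.2 hr = 6.6 mL → 6.6 mL × 1.34 mg/mL = 8.844 mg
Total = 17.688 + 27.0144 + 8.844 = 53.5464 mg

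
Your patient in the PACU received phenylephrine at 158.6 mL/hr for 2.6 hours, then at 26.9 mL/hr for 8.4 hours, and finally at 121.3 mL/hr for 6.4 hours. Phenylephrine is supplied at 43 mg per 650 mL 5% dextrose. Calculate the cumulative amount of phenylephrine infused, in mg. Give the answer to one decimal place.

Concentration = 43 mg ÷ 650 mL = 0.06615385 mg/mL
Stage 1: 158.6 mL/hr × 2.6 hr = 412.36 mL → 412.36 mL × 0.06615385 mg/mL = 27.2792 mg
Stage 2: 26.9 mL/hr × 8.4 hr = 225.96 mL → 225.96 mL × 0.06615385 mg/mL = 14.94812 mg
Stage 3: 121.3 mL/hr × 6.4 hr = 776.32 mL → 776.32 mL × 0.06615385 mg/mL = 51.35655 mg
Total = 27.2792 + 14.94812 + 51.35655 = 93.58388 mg

93.6 mg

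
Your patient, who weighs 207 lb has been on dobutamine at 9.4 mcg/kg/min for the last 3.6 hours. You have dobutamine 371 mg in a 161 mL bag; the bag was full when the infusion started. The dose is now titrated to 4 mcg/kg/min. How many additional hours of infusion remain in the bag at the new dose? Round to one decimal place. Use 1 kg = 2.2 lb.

8.0 hours

Initial rate:
Weight = 207 lb ÷ 2.2 lb/kg = 94.09091 kg
Dose = 9.4 mcg/kg/min × 94.09091 kg = 884.4545 mcg/min
884.4545 mcg/min × 60 min/hr = 53067.27 mcg/hr
Concentration = 371 mg ÷ 161 mL = 2.304348 mg/mL = 2304.348 mcg/mL
Rate = 53067.27 mcg/hr ÷ 2304.348 mcg/mL = 23.02919 mL/hr
Volume infused so far = 23.02919 mL/hr × 3.6 hr = 82.9051 mL
Volume remaining = 161 − 82.9051 = 78.0949 mL
New rate:
Dose = 4 mcg/kg/min × 94.09091 kg = 376.3636 mcg/min
376.3636 mcg/min × 60 min/hr = 22581.82 mcg/hr
Rate = 22581.82 mcg/hr ÷ 2304.348 mcg/mL = 9.799657 mL/hr
Time remaining = 78.0949 mL ÷ 9.799657 mL/hr = 7.969147 hr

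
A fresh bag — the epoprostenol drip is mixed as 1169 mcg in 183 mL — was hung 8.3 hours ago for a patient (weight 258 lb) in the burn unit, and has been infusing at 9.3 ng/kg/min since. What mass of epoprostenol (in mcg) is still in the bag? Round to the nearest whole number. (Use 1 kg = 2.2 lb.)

Weight = 258 lb ÷ 2.2 lb/kg = 117.2727 kg
Dose = 9.3 ng/kg/min × 117.2727 kg = 1090.636 ng/min
1090.636 ng/min × 60 min/hr = 65438.18 ng/hr
Concentration = 1169 mcg ÷ 183 mL = 6.387978 mcg/mL = 6387.978 ng/mL
Rate = 65438.18 ng/hr ÷ 6387.978 ng/mL = 10.24396 mL/hr
Volume infused = 10.24396 mL/hr × 8.3 hr = 85.02485 mL
Volume remaining = 183 − 85.02485 = 97.97515 mL
Drug remaining = 97.97515 mL × 6387.978 ng/mL = 625863.1 ng = 625.8631 mcg

626 mcg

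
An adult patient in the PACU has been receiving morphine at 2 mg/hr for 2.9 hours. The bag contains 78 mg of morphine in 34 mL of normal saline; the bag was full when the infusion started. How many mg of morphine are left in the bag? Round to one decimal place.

72.2 mg

Concentration = 78 mg ÷ 34 mL = 2.294118 mg/mL
Rate = 2 mg/hr ÷ 2.294118 mg/mL = 0.8717949 mL/hr
Volume infused = 0.8717949 mL/hr × 2.9 hr = 2.528205 mL
Volume remaining = 34 − 2.528205 = 31.47179 mL
Drug remaining = 31.47179 mL × 2.294118 mg/mL = 72.2 mg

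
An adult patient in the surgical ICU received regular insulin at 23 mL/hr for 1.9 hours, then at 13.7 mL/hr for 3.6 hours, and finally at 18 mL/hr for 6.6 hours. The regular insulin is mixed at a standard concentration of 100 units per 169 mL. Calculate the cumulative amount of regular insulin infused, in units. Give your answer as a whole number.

Concentration = 100 units ÷ 169 mL = 0.591716 units/mL
Stage 1: 23 mL/hr × 1.9 hr = 43.7 mL → 43.7 mL × 0.591716 units/mL = 25.85799 units
Stage 2: 13.7 mL/hr × 3.6 hr = 49.32 mL → 49.32 mL × 0.591716 units/mL = 29.18343 units
Stage 3: 18 mL/hr × 6.6 hr = 118.8 mL → 118.8 mL × 0.591716 units/mL = 70.29586 units
Total = 25.85799 + 29.18343 + 70.29586 = 125.3373 units

125 units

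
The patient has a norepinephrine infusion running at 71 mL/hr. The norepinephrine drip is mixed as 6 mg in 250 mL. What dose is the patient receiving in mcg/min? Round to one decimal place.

28.4 mcg/min

Concentration = 6 mg ÷ 250 mL = 0.024 mg/mL = 24 mcg/mL
Drug rate = 71 mL/hr × 24 mcg/mL = 1704 mcg/hr
1704 mcg/hr ÷ 60 min/hr = 28.4 mcg/min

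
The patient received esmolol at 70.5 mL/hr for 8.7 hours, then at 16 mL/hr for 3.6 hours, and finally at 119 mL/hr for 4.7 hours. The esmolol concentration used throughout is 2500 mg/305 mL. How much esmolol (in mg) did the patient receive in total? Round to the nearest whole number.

10084 mg

Concentration = 2500 mg ÷ 305 mL = 8.196721 mg/mL
Stage 1: 70.5 mL/hr × 8.7 hr = 613.35 mL → 613.35 mL × 8.196721 mg/mL = 5027.459 mg
Stage 2: 16 mL/hr × 3.6 hr = 57.6 mL → 57.6 mL × 8.196721 mg/mL = 472.1311 mg
Stage 3: 119 mL/hr × 4.7 hr = 559.3 mL → 559.3 mL × 8.196721 mg/mL = 4584.426 mg
Total = 5027.459 + 472.1311 + 4584.426 = 10084.02 mg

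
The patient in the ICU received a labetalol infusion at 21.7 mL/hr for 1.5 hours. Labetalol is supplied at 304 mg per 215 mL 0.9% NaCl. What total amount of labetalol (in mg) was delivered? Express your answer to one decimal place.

46.0 mg

Concentration = 304 mg ÷ 215 mL = 1.413953 mg/mL
Drug rate = 21.7 mL/hr × 1.413953 mg/mL = 30.68279 mg/hr
Total = 30.68279 mg/hr × 1.5 hr = 46.02419 mg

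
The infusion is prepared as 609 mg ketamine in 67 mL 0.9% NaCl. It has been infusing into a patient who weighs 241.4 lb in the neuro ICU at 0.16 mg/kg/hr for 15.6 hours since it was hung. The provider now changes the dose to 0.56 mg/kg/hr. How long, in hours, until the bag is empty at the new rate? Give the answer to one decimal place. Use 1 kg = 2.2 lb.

5.5 hours

Initial rate:
Weight = 241.4 lb ÷ 2.2 lb/kg = 109.7273 kg
Dose = 0.16 mg/kg/hr × 109.7273 kg = 17.55636 mg/hr
Concentration = 609 mg ÷ 67 mL = 9.089552 mg/mL
Rate = 17.55636 mg/hr ÷ 9.089552 mg/mL = 1.931488 mL/hr
Volume infused so far = 1.931488 mL/hr × 15.6 hr = 30.13122 mL
Volume remaining = 67 − 30.13122 = 36.86878 mL
New rate:
Dose = 0.56 mg/kg/hr × 109.7273 kg = 61.44727 mg/hr
Rate = 61.44727 mg/hr ÷ 9.089552 mg/mL = 6.760209 mL/hr
Time remaining = 36.86878 mL ÷ 6.760209 mL/hr = 5.453793 hr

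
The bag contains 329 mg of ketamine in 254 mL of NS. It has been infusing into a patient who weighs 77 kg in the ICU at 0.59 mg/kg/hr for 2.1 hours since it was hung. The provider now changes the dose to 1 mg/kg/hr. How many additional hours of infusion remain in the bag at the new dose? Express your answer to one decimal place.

Initial rate:
Dose = 0.59 mg/kg/hr × 77 kg = 45.43 mg/hr
Concentration = 329 mg ÷ 254 mL = 1.295276 mg/mL
Rate = 45.43 mg/hr ÷ 1.295276 mg/mL = 35.07362 mL/hr
Volume infused so far = 35.07362 mL/hr × 2.1 hr = 73.6546 mL
Volume remaining = 254 − 73.6546 = 180.3454 mL
New rate:
Dose = 1 mg/kg/hr × 77 kg = 77 mg/hr
Rate = 77 mg/hr ÷ 1.295276 mg/mL = 59.44681 mL/hr
Time remaining = 180.3454 mL ÷ 59.44681 mL/hr = 3.033727 hr

3.0 hours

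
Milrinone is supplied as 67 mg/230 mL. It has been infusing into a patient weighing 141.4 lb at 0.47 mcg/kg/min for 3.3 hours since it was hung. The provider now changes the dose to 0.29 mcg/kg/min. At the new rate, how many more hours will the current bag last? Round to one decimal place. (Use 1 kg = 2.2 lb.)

Initial rate:
Weight = 141.4 lb ÷ 2.2 lb/kg = 64.27273 kg
Dose = 0.47 mcg/kg/min × 64.27273 kg = 30.20818 mcg/min
30.20818 mcg/min × 60 min/hr = 1812.491 mcg/hr
Concentration = 67 mg ÷ 230 mL = 0.2913043 mg/mL = 291.3043 mcg/mL
Rate = 1812.491 mcg/hr ÷ 291.3043 mcg/mL = 6.221984 mL/hr
Volume infused so far = 6.221984 mL/hr × 3.3 hr = 20.53255 mL
Volume remaining = 230 − 20.53255 = 209.4675 mL
New rate:
Dose = 0.29 mcg/kg/min × 64.27273 kg = 18.63909 mcg/min
18.63909 mcg/min × 60 min/hr = 1118.345 mcg/hr
Rate = 1118.345 mcg/hr ÷ 291.3043 mcg/mL = 3.839096 mL/hr
Time remaining = 209.4675 mL ÷ 3.839096 mL/hr = 54.56166 hr

54.6 hours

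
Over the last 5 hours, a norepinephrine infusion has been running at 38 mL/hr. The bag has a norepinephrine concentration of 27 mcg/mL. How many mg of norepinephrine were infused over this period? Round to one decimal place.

5.1 mg

Drug rate = 38 mL/hr × 27 mcg/mL = 1026 mcg/hr
Total = 1026 mcg/hr × 5 hr = 5130 mcg = 5.13 mg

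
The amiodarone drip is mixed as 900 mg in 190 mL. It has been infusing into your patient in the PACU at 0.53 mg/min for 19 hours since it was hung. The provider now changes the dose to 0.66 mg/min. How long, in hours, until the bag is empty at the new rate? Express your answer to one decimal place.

7.5 hours

Initial rate:
0.53 mg/min × 60 min/hr = 31.8 mg/hr
Concentration = 900 mg ÷ 190 mL = 4.736842 mg/mL
Rate = 31.8 mg/hr ÷ 4.736842 mg/mL = 6.713333 mL/hr
Volume infused so far = 6.713333 mL/hr × 19 hr = 127.5533 mL
Volume remaining = 190 − 127.5533 = 62.44667 mL
New rate:
0.66 mg/min × 60 min/hr = 39.6 mg/hr
Rate = 39.6 mg/hr ÷ 4.736842 mg/mL = 8.36 mL/hr
Time remaining = 62.44667 mL ÷ 8.36 mL/hr = 7.469697 hr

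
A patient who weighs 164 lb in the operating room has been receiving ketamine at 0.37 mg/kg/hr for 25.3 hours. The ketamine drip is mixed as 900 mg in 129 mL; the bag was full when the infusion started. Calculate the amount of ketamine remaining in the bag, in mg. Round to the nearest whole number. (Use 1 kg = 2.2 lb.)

202 mg

Weight = 164 lb ÷ 2.2 lb/kg = 74.54545 kg
Dose = 0.37 mg/kg/hr × 74.54545 kg = 27.58182 mg/hr
Concentration = 900 mg ÷ 129 mL = 6.976744 mg/mL
Rate = 27.58182 mg/hr ÷ 6.976744 mg/mL = 3.953394 mL/hr
Volume infused = 3.953394 mL/hr × 25.3 hr = 100.0209 mL
Volume remaining = 129 − 100.0209 = 28.97913 mL
Drug remaining = 28.97913 mL × 6.976744 mg/mL = 202.18 mg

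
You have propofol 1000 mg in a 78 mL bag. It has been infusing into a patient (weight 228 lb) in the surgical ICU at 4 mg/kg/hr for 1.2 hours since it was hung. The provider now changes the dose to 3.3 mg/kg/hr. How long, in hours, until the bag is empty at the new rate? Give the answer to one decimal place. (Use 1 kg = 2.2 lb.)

Initial rate:
Weight = 228 lb ÷ 2.2 lb/kg = 103.6364 kg
Dose = 4 mg/kg/hr × 103.6364 kg = 414.5455 mg/hr
Concentration = 1000 mg ÷ 78 mL = 12.82051 mg/mL
Rate = 414.5455 mg/hr ÷ 12.82051 mg/mL = 32.33455 mL/hr
Volume infused so far = 32.33455 mL/hr × 1.2 hr = 38.80145 mL
Volume remaining = 78 − 38.80145 = 39.19855 mL
New rate:
Dose = 3.3 mg/kg/hr × 103.6364 kg = 342 mg/hr
Rate = 342 mg/hr ÷ 12.82051 mg/mL = 26.676 mL/hr
Time remaining = 39.19855 mL ÷ 26.676 mL/hr = 1.469431 hr

1.5 hours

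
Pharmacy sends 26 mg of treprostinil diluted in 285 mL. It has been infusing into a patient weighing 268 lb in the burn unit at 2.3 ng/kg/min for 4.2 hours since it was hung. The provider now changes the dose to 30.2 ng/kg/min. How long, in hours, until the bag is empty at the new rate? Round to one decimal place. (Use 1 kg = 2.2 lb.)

Initial rate:
Weight = 268 lb ÷ 2.2 lb/kg = 121.8182 kg
Dose = 2.3 ng/kg/min × 121.8182 kg = 280.1818 ng/min
280.1818 ng/min × 60 min/hr = 16810.91 ng/hr
Concentration = 26 mg ÷ 285 mL = 0.09122807 mg/mL = 91228.07 ng/mL
Rate = 16810.91 ng/hr ÷ 91228.07 ng/mL = 0.1842734 mL/hr
Volume infused so far = 0.1842734 mL/hr × 4.2 hr = 0.7739484 mL
Volume remaining = 285 − 0.7739484 = 284.2261 mL
New rate:
Dose = 30.2 ng/kg/min × 121.8182 kg = 3678.909 ng/min
3678.909 ng/min × 60 min/hr = 220734.5 ng/hr
Rate = 220734.5 ng/hr ÷ 91228.07 ng/mL = 2.41959 mL/hr
Time remaining = 284.2261 mL ÷ 2.41959 mL/hr = 117.4687 hr

117.5 hours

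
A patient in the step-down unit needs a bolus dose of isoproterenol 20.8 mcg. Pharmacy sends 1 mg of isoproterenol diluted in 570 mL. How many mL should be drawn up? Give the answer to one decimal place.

Concentration = 1 mg ÷ 570 mL = 0.001754386 mg/mL = 1.754386 mcg/mL
Volume = 20.8 mcg ÷ 1.754386 mcg/mL = 11.856 mL

11.9 mL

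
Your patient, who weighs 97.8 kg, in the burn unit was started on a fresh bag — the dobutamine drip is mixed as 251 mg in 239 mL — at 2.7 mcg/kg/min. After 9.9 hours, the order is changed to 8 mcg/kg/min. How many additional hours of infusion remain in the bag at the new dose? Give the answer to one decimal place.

2.0 hours

Initial rate:
Dose = 2.7 mcg/kg/min × 97.8 kg = 264.06 mcg/min
264.06 mcg/min × 60 min/hr = 15843.6 mcg/hr
Concentration = 251 mg ÷ 239 mL = 1.050209 mg/mL = 1050.209 mcg/mL
Rate = 15843.6 mcg/hr ÷ 1050.209 mcg/mL = 15.08614 mL/hr
Volume infused so far = 15.08614 mL/hr × 9.9 hr = 149.3528 mL
Volume remaining = 239 − 149.3528 = 89.64724 mL
New rate:
Dose = 8 mcg/kg/min × 97.8 kg = 782.4 mcg/min
782.4 mcg/min × 60 min/hr = 46944 mcg/hr
Rate = 46944 mcg/hr ÷ 1050.209 mcg/mL = 44.69967 mL/hr
Time remaining = 89.64724 mL ÷ 44.69967 mL/hr = 2.005546 hr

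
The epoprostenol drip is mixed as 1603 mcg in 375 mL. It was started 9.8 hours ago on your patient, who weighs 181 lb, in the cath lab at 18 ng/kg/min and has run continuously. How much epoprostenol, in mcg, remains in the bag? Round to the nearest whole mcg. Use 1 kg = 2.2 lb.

Weight = 181 lb ÷ 2.2 lb/kg = 82.27273 kg
Dose = 18 ng/kg/min × 82.27273 kg = 1480.909 ng/min
1480.909 ng/min × 60 min/hr = 88854.55 ng/hr
Concentration = 1603 mcg ÷ 375 mL = 4.274667 mcg/mL = 4274.667 ng/mL
Rate = 88854.55 ng/hr ÷ 4274.667 ng/mL = 20.78631 mL/hr
Volume infused = 20.78631 mL/hr × 9.8 hr = 203.7058 mL
Volume remaining = 375 − 203.7058 = 171.2942 mL
Drug remaining = 171.2942 mL × 4274.667 ng/mL = 732225.5 ng = 732.2255 mcg

732 mcg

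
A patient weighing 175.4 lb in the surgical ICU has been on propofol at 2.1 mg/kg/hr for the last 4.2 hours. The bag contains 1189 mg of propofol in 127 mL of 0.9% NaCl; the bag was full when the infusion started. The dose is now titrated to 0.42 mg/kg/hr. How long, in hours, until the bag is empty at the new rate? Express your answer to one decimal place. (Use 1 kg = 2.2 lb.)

Initial rate:
Weight = 175.4 lb ÷ 2.2 lb/kg = 79.72727 kg
Dose = 2.1 mg/kg/hr × 79.72727 kg = 167.4273 mg/hr
Concentration = 1189 mg ÷ 127 mL = 9.362205 mg/mL
Rate = 167.4273 mg/hr ÷ 9.362205 mg/mL = 17.88332 mL/hr
Volume infused so far = 17.88332 mL/hr × 4.2 hr = 75.10993 mL
Volume remaining = 127 − 75.10993 = 51.89007 mL
New rate:
Dose = 0.42 mg/kg/hr × 79.72727 kg = 33.48545 mg/hr
Rate = 33.48545 mg/hr ÷ 9.362205 mg/mL = 3.576663 mL/hr
Time remaining = 51.89007 mL ÷ 3.576663 mL/hr = 14.50795 hr

14.5 hours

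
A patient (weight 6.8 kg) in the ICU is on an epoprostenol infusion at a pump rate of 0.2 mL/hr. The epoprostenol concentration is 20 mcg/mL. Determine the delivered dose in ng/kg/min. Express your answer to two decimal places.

9.80 ng/kg/min

Concentration = 20 mcg/mL = 20000 ng/mL
Drug rate = 0.2 mL/hr × 20000 ng/mL = 4000 ng/hr
4000 ng/hr ÷ 60 min/hr = 66.66667 ng/min
66.66667 ng/min ÷ 6.8 kg = 9.803922 ng/kg/min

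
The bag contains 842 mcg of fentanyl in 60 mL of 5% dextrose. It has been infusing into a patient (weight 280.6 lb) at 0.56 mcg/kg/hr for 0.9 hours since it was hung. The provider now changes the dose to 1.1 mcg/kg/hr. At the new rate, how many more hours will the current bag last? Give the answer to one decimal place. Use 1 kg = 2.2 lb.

5.5 hours

Initial rate:
Weight = 280.6 lb ÷ 2.2 lb/kg = 127.5455 kg
Dose = 0.56 mcg/kg/hr × 127.5455 kg = 71.42545 mcg/hr
Concentration = 842 mcg ÷ 60 mL = 14.03333 mcg/mL
Rate = 71.42545 mcg/hr ÷ 14.03333 mcg/mL = 5.0897 mL/hr
Volume infused so far = 5.0897 mL/hr × 0.9 hr = 4.58073 mL
Volume remaining = 60 − 4.58073 = 55.41927 mL
New rate:
Dose = 1.1 mcg/kg/hr × 127.5455 kg = 140.3 mcg/hr
Rate = 140.3 mcg/hr ÷ 14.03333 mcg/mL = 9.997625 mL/hr
Time remaining = 55.41927 mL ÷ 9.997625 mL/hr = 5.543244 hr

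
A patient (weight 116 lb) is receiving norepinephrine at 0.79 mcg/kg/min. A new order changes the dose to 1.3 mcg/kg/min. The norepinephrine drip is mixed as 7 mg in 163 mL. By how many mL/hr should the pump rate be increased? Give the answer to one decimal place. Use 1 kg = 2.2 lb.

37.6 mL/hr

At the current dose:
Weight = 116 lb ÷ 2.2 lb/kg = 52.72727 kg
Dose = 0.79 mcg/kg/min × 52.72727 kg = 41.65455 mcg/min
41.65455 mcg/min × 60 min/hr = 2499.273 mcg/hr
Concentration = 7 mg ÷ 163 mL = 0.04294479 mg/mL = 42.94479 mcg/mL
Rate = 2499.273 mcg/hr ÷ 42.94479 mcg/mL = 58.19735 mL/hr
At the new dose:
Dose = 1.3 mcg/kg/min × 52.72727 kg = 68.54545 mcg/min
68.54545 mcg/min × 60 min/hr = 4112.727 mcg/hr
Rate = 4112.727 mcg/hr ÷ 42.94479 mcg/mL = 95.76779 mL/hr
Change = 95.76779 − 58.19735 = 37.57044 mL/hr → 37.57044 mL/hr increase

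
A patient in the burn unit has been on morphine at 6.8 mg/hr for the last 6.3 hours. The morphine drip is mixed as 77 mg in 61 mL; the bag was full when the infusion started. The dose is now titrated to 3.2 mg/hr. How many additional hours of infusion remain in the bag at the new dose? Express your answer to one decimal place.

Initial rate:
Concentration = 77 mg ÷ 61 mL = 1.262295 mg/mL
Rate = 6.8 mg/hr ÷ 1.262295 mg/mL = 5.387013 mL/hr
Volume infused so far = 5.387013 mL/hr × 6.3 hr = 33.93818 mL
Volume remaining = 61 − 33.93818 = 27.06182 mL
New rate:
Rate = 3.2 mg/hr ÷ 1.262295 mg/mL = 2.535065 mL/hr
Time remaining = 27.06182 mL ÷ 2.535065 mL/hr = 10.675 hr

10.7 hours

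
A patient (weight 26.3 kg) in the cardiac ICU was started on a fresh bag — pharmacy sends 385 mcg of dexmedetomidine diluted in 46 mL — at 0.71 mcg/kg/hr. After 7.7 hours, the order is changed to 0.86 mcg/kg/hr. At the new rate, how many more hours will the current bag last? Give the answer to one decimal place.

10.7 hours

Initial rate:
Dose = 0.71 mcg/kg/hr × 26.3 kg = 18.673 mcg/hr
Concentration = 385 mcg ÷ 46 mL = 8.369565 mcg/mL
Rate = 18.673 mcg/hr ÷ 8.369565 mcg/mL = 2.23106 mL/hr
Volume infused so far = 2.23106 mL/hr × 7.7 hr = 17.17916 mL
Volume remaining = 46 − 17.17916 = 28.82084 mL
New rate:
Dose = 0.86 mcg/kg/hr × 26.3 kg = 22.618 mcg/hr
Rate = 22.618 mcg/hr ÷ 8.369565 mcg/mL = 2.70241 mL/hr
Time remaining = 28.82084 mL ÷ 2.70241 mL/hr = 10.66486 hr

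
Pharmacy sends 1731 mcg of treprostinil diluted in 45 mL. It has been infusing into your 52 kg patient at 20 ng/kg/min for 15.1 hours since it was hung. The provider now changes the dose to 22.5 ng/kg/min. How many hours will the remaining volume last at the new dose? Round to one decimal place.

11.2 hours

Initial rate:
Dose = 20 ng/kg/min × 52 kg = 1040 ng/min
1040 ng/min × 60 min/hr = 62400 ng/hr
Concentration = 1731 mcg ÷ 45 mL = 38.46667 mcg/mL = 38466.67 ng/mL
Rate = 62400 ng/hr ÷ 38466.67 ng/mL = 1.622184 mL/hr
Volume infused so far = 1.622184 mL/hr × 15.1 hr = 24.49497 mL
Volume remaining = 45 − 24.49497 = 20.50503 mL
New rate:
Dose = 22.5 ng/kg/min × 52 kg = 1170 ng/min
1170 ng/min × 60 min/hr = 70200 ng/hr
Rate = 70200 ng/hr ÷ 38466.67 ng/mL = 1.824957 mL/hr
Time remaining = 20.50503 mL ÷ 1.824957 mL/hr = 11.2359 hr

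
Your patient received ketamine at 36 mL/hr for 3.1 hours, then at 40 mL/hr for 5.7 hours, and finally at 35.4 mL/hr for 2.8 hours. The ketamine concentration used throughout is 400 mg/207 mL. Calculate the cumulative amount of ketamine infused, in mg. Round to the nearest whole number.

Concentration = 400 mg ÷ 207 mL = 1.932367 mg/mL
Stage 1: 36 mL/hr × 3.1 hr = 111.6 mL → 111.6 mL × 1.932367 mg/mL = 215.6522 mg
Stage 2: 40 mL/hr × 5.7 hr = 228 mL → 228 mL × 1.932367 mg/mL = 440.5797 mg
Stage 3: 35.4 mL/hr × 2.8 hr = 99.12 mL → 99.12 mL × 1.932367 mg/mL = 191.5362 mg
Total = 215.6522 + 440.5797 + 191.5362 = 847.7681 mg

848 mg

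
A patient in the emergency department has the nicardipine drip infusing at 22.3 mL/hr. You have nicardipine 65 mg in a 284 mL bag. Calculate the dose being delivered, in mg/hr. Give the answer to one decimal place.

5.1 mg/hr

Concentration = 65 mg ÷ 284 mL = 0.2288732 mg/mL
Drug rate = 22.3 mL/hr × 0.2288732 mg/mL = 5.103873 mg/hr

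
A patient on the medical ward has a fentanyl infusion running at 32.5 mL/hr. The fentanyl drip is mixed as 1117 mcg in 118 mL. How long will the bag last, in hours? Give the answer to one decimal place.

Duration = 118 mL ÷ 32.5 mL/hr = 3.630769 hr

3.6 hours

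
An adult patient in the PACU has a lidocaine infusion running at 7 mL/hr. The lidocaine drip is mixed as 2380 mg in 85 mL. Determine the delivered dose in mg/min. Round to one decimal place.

Concentration = 2380 mg ÷ 85 mL = 28 mg/mL
Drug rate = 7 mL/hr × 28 mg/mL = 196 mg/hr
196 mg/hr ÷ 60 min/hr = 3.266667 mg/min

3.3 mg/min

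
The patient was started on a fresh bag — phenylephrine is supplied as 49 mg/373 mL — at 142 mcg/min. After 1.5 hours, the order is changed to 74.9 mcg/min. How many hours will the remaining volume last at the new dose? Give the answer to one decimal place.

8.1 hours

Initial rate:
142 mcg/min × 60 min/hr = 8520 mcg/hr
Concentration = 49 mg ÷ 373 mL = 0.1313673 mg/mL = 131.3673 mcg/mL
Rate = 8520 mcg/hr ÷ 131.3673 mcg/mL = 64.85633 mL/hr
Volume infused so far = 64.85633 mL/hr × 1.5 hr = 97.28449 mL
Volume remaining = 373 − 97.28449 = 275.7155 mL
New rate:
74.9 mcg/min × 60 min/hr = 4494 mcg/hr
Rate = 4494 mcg/hr ÷ 131.3673 mcg/mL = 34.20943 mL/hr
Time remaining = 275.7155 mL ÷ 34.20943 mL/hr = 8.059635 hr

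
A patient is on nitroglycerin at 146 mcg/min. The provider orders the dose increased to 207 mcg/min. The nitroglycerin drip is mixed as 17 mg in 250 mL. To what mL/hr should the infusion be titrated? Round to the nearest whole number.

207 mcg/min × 60 min/hr = 12420 mcg/hr
Concentration = 17 mg ÷ 250 mL = 0.068 mg/mL = 68 mcg/mL
Rate = 12420 mcg/hr ÷ 68 mcg/mL = 182.6471 mL/hr

183 mL/hr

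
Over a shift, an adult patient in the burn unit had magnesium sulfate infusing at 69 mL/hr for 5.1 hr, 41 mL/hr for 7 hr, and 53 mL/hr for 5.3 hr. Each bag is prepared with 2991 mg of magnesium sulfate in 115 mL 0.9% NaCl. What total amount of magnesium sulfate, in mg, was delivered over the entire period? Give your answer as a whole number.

Concentration = 2991 mg ÷ 115 mL = 26.0087 mg/mL
Stage 1: 69 mL/hr × 5.1 hr = 351.9 mL → 351.9 mL × 26.0087 mg/mL = 9152.46 mg
Stage 2: 41 mL/hr × 7 hr = 287 mL → 287 mL × 26.0087 mg/mL = 7464.496 mg
Stage 3: 53 mL/hr × 5.3 hr = 280.9 mL → 280.9 mL × 26.0087 mg/mL = 7305.843 mg
Total = 9152.46 + 7464.496 + 7305.843 = 23922.8 mg

23923 mg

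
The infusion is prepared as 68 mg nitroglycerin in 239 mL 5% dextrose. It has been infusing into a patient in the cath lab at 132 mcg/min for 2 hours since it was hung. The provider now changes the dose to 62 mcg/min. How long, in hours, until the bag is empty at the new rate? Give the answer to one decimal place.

Initial rate:
132 mcg/min × 60 min/hr = 7920 mcg/hr
Concentration = 68 mg ÷ 239 mL = 0.2845188 mg/mL = 284.5188 mcg/mL
Rate = 7920 mcg/hr ÷ 284.5188 mcg/mL = 27.83647 mL/hr
Volume infused so far = 27.83647 mL/hr × 2 hr = 55.67294 mL
Volume remaining = 239 − 55.67294 = 183.3271 mL
New rate:
62 mcg/min × 60 min/hr = 3720 mcg/hr
Rate = 3720 mcg/hr ÷ 284.5188 mcg/mL = 13.07471 mL/hr
Time remaining = 183.3271 mL ÷ 13.07471 mL/hr = 14.02151 hr

14.0 hours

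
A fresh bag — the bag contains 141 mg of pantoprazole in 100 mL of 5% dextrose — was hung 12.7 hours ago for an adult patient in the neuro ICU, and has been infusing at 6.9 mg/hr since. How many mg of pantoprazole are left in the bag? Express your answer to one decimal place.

53.4 mg

Concentration = 141 mg ÷ 100 mL = 1.41 mg/mL
Rate = 6.9 mg/hr ÷ 1.41 mg/mL = 4.893617 mL/hr
Volume infused = 4.893617 mL/hr × 12.7 hr = 62.14894 mL
Volume remaining = 100 − 62.14894 = 37.85106 mL
Drug remaining = 37.85106 mL × 1.41 mg/mL = 53.37 mg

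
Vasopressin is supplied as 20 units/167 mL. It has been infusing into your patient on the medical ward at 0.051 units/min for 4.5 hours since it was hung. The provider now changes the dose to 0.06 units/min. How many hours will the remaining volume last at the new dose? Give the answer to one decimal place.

Initial rate:
0.051 units/min × 60 min/hr = 3.06 units/hr
Concentration = 20 units ÷ 167 mL = 0.1197605 units/mL
Rate = 3.06 units/hr ÷ 0.1197605 units/mL = 25.551 mL/hr
Volume infused so far = 25.551 mL/hr × 4.5 hr = 114.9795 mL
Volume remaining = 167 − 114.9795 = 52.0205 mL
New rate:
0.06 units/min × 60 min/hr = 3.6 units/hr
Rate = 3.6 units/hr ÷ 0.1197605 units/mL = 30.06 mL/hr
Time remaining = 52.0205 mL ÷ 30.06 mL/hr = 1.730556 hr

1.7 hours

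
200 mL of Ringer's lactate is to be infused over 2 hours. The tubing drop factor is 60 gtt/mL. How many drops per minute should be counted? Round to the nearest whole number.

200 mL ÷ (2 hr × 60 = 120 min) = 1.666667 mL/min
1.666667 mL/min × 60 gtt/mL = 100 gtt/min

100 gtt/min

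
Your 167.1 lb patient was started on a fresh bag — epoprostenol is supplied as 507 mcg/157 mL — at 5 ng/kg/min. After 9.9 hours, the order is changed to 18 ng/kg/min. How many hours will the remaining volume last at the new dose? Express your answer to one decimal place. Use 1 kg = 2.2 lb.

3.4 hours

Initial rate:
Weight = 167.1 lb ÷ 2.2 lb/kg = 75.95455 kg
Dose = 5 ng/kg/min × 75.95455 kg = 379.7727 ng/min
379.7727 ng/min × 60 min/hr = 22786.36 ng/hr
Concentration = 507 mcg ÷ 157 mL = 3.229299 mcg/mL = 3229.299 ng/mL
Rate = 22786.36 ng/hr ÷ 3229.299 ng/mL = 7.056132 mL/hr
Volume infused so far = 7.056132 mL/hr × 9.9 hr = 69.85571 mL
Volume remaining = 157 − 69.85571 = 87.14429 mL
New rate:
Dose = 18 ng/kg/min × 75.95455 kg = 1367.182 ng/min
1367.182 ng/min × 60 min/hr = 82030.91 ng/hr
Rate = 82030.91 ng/hr ÷ 3229.299 ng/mL = 25.40208 mL/hr
Time remaining = 87.14429 mL ÷ 25.40208 mL/hr = 3.430597 hr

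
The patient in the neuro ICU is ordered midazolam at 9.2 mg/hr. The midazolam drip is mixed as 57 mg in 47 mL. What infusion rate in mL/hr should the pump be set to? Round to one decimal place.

Concentration = 57 mg ÷ 47 mL = 1.212766 mg/mL
Rate = 9.2 mg/hr ÷ 1.212766 mg/mL = 7.585965 mL/hr

7.6 mL/hr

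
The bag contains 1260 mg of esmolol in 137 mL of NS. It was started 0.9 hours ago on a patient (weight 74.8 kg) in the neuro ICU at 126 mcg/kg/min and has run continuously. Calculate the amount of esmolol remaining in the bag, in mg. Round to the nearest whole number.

Dose = 126 mcg/kg/min × 74.8 kg = 9424.8 mcg/min
9424.8 mcg/min × 60 min/hr = 565488 mcg/hr
Concentration = 1260 mg ÷ 137 mL = 9.19708 mg/mL = 9197.08 mcg/mL
Rate = 565488 mcg/hr ÷ 9197.08 mcg/mL = 61.4856 mL/hr
Volume infused = 61.4856 mL/hr × 0.9 hr = 55.33704 mL
Volume remaining = 137 − 55.33704 = 81.66296 mL
Drug remaining = 81.66296 mL × 9197.08 mcg/mL = 751060.8 mcg = 751.0608 mg

751 mg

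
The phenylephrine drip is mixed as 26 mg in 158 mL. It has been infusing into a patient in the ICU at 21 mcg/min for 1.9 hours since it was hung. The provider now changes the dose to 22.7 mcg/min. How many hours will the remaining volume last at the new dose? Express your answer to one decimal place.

Initial rate:
21 mcg/min × 60 min/hr = 1260 mcg/hr
Concentration = 26 mg ÷ 158 mL = 0.164557 mg/mL = 164.557 mcg/mL
Rate = 1260 mcg/hr ÷ 164.557 mcg/mL = 7.656923 mL/hr
Volume infused so far = 7.656923 mL/hr × 1.9 hr = 14.54815 mL
Volume remaining = 158 − 14.54815 = 143.4518 mL
New rate:
22.7 mcg/min × 60 min/hr = 1362 mcg/hr
Rate = 1362 mcg/hr ÷ 164.557 mcg/mL = 8.276769 mL/hr
Time remaining = 143.4518 mL ÷ 8.276769 mL/hr = 17.33186 hr

17.3 hours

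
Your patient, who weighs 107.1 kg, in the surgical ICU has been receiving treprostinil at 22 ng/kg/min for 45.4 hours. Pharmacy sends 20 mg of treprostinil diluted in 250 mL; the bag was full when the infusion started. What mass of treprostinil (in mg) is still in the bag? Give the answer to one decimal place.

Dose = 22 ng/kg/min × 107.1 kg = 2356.2 ng/min
2356.2 ng/min × 60 min/hr = 141372 ng/hr
Concentration = 20 mg ÷ 250 mL = 0.08 mg/mL = 80000 ng/mL
Rate = 141372 ng/hr ÷ 80000 ng/mL = 1.76715 mL/hr
Volume infused = 1.76715 mL/hr × 45.4 hr = 80.22861 mL
Volume remaining = 250 − 80.22861 = 169.7714 mL
Drug remaining = 169.7714 mL × 80000 ng/mL = 13581711 ng = 13.58171 mg

13.6 mg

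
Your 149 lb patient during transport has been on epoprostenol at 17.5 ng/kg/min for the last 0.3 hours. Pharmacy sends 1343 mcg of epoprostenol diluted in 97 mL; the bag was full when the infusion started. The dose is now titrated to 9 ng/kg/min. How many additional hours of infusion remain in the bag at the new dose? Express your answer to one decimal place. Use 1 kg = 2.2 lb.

Initial rate:
Weight = 149 lb ÷ 2.2 lb/kg = 67.72727 kg
Dose = 17.5 ng/kg/min × 67.72727 kg = 1185.227 ng/min
1185.227 ng/min × 60 min/hr = 71113.64 ng/hr
Concentration = 1343 mcg ÷ 97 mL = 13.84536 mcg/mL = 13845.36 ng/mL
Rate = 71113.64 ng/hr ÷ 13845.36 ng/mL = 5.136279 mL/hr
Volume infused so far = 5.136279 mL/hr × 0.3 hr = 1.540884 mL
Volume remaining = 97 − 1.540884 = 95.45912 mL
New rate:
Dose = 9 ng/kg/min × 67.72727 kg = 609.5455 ng/min
609.5455 ng/min × 60 min/hr = 36572.73 ng/hr
Rate = 36572.73 ng/hr ÷ 13845.36 ng/mL = 2.641515 mL/hr
Time remaining = 95.45912 mL ÷ 2.641515 mL/hr = 36.13802 hr

36.1 hours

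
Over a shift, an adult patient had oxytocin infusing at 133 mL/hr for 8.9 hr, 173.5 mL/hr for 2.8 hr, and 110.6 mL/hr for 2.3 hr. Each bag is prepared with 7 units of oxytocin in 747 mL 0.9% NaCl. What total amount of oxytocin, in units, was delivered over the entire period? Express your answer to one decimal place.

Concentration = 7 units ÷ 747 mL = 0.009370817 units/mL
Stage 1: 133 mL/hr × 8.9 hr = 1183.7 mL → 1183.7 mL × 0.009370817 units/mL = 11.09224 units
Stage 2: 173.5 mL/hr × 2.8 hr = 485.8 mL → 485.8 mL × 0.009370817 units/mL = 4.552343 units
Stage 3: 110.6 mL/hr × 2.3 hr = 254.38 mL → 254.38 mL × 0.009370817 units/mL = 2.383748 units
Total = 11.09224 + 4.552343 + 2.383748 = 18.02833 units

18.0 units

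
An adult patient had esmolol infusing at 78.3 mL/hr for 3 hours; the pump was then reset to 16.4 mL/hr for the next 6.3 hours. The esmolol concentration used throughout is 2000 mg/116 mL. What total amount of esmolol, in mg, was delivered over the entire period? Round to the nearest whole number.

Concentration = 2000 mg ÷ 116 mL = 17.24138 mg/mL
Stage 1: 78.3 mL/hr × 3 hr = 234.9 mL → 234.9 mL × 17.24138 mg/mL = 4050 mg
Stage 2: 16.4 mL/hr × 6.3 hr = 103.32 mL → 103.32 mL × 17.24138 mg/mL = 1781.379 mg
Total = 4050 + 1781.379 = 5831.379 mg

5831 mg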